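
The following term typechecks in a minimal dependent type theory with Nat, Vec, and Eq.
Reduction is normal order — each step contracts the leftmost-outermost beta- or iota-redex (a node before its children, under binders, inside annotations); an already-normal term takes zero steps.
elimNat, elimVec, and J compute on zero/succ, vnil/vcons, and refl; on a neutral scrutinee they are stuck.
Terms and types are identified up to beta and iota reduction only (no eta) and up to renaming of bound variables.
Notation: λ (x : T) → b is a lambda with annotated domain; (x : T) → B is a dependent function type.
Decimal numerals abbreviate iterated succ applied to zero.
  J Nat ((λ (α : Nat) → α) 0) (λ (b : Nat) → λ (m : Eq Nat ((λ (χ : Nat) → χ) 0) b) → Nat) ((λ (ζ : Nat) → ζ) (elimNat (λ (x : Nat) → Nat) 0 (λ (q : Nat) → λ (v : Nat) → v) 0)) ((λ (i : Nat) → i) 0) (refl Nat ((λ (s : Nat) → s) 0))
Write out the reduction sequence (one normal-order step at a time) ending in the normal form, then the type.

reduction (normal order):
  J Nat ((λ (α : Nat) → α) 0) (λ (b : Nat) → λ (m : Eq Nat ((λ (χ : Nat) → χ) 0) b) → Nat) ((λ (ζ : Nat) → ζ) (elimNat (λ (x : Nat) → Nat) 0 (λ (q : Nat) → λ (v : Nat) → v) 0)) ((λ (i : Nat) → i) 0) (refl Nat ((λ (s : Nat) → s) 0))
  ~> (λ (α : Nat) → α) (elimNat (λ (b : Nat) → Nat) 0 (λ (m : Nat) → λ (χ : Nat) → χ) 0)
  ~> elimNat (λ (α : Nat) → Nat) 0 (λ (b : Nat) → λ (m : Nat) → m) 0
  ~> 0
inferred type:
  Nat


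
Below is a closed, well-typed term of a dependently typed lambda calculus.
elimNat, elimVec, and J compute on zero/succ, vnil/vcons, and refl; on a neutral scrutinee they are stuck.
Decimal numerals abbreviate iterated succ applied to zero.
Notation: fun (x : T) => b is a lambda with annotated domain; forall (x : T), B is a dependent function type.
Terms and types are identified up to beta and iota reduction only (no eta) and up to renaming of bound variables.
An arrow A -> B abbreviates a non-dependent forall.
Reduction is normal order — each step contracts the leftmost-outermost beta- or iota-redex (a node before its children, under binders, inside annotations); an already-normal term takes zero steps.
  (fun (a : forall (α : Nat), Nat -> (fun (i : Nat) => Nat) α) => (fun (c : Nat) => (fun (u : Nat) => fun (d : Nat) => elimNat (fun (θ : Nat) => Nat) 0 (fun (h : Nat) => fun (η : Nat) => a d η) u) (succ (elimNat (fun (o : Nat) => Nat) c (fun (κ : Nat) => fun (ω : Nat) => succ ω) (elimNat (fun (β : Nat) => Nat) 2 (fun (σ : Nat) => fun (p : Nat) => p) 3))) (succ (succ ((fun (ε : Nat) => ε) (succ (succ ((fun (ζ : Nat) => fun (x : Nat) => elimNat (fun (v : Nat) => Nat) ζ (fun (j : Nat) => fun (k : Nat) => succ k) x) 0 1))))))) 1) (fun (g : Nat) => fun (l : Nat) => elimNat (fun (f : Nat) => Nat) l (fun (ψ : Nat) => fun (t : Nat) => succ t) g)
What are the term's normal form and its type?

normal form:
  20
the term's type:
  Nat
observation: the first redex contracted is a beta-redex; the normal form is reached in 84 normal-order steps.


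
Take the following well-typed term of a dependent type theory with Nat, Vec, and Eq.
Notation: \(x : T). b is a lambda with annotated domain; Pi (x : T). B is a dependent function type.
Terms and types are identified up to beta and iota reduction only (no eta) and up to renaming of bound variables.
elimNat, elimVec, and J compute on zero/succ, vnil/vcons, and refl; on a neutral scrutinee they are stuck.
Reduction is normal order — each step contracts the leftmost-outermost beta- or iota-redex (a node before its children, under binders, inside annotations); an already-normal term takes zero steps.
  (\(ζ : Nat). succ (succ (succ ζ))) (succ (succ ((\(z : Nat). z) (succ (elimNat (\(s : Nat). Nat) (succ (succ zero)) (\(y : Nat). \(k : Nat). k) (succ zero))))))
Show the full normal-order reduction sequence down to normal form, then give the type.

reduction (normal order):
  (\(ζ : Nat). succ (succ (succ ζ))) (succ (succ ((\(z : Nat). z) (succ (elimNat (\(s : Nat). Nat) (succ (succ zero)) (\(y : Nat). \(k : Nat). k) (succ zero))))))
  ~> succ (succ (succ (succ (succ ((\(ζ : Nat). ζ) (succ (elimNat (\(z : Nat). Nat) (succ (succ zero)) (\(s : Nat). \(y : Nat). y) (succ zero))))))))
  ~> succ (succ (succ (succ (succ (succ (elimNat (\(ζ : Nat). Nat) (succ (succ zero)) (\(z : Nat). \(s : Nat). s) (succ zero)))))))
  ~> succ (succ (succ (succ (succ (succ ((\(ζ : Nat). \(z : Nat). z) zero (elimNat (\(s : Nat). Nat) (succ (succ zero)) (\(y : Nat). \(k : Nat). k) zero)))))))
  ~> succ (succ (succ (succ (succ (succ ((\(ζ : Nat). ζ) (elimNat (\(z : Nat). Nat) (succ (succ zero)) (\(s : Nat). \(y : Nat). y) zero)))))))
  ~> succ (succ (succ (succ (succ (succ (elimNat (\(ζ : Nat). Nat) (succ (succ zero)) (\(z : Nat). \(s : Nat). s) zero))))))
  ~> succ (succ (succ (succ (succ (succ (succ (succ zero)))))))
inferred type:
  Nat


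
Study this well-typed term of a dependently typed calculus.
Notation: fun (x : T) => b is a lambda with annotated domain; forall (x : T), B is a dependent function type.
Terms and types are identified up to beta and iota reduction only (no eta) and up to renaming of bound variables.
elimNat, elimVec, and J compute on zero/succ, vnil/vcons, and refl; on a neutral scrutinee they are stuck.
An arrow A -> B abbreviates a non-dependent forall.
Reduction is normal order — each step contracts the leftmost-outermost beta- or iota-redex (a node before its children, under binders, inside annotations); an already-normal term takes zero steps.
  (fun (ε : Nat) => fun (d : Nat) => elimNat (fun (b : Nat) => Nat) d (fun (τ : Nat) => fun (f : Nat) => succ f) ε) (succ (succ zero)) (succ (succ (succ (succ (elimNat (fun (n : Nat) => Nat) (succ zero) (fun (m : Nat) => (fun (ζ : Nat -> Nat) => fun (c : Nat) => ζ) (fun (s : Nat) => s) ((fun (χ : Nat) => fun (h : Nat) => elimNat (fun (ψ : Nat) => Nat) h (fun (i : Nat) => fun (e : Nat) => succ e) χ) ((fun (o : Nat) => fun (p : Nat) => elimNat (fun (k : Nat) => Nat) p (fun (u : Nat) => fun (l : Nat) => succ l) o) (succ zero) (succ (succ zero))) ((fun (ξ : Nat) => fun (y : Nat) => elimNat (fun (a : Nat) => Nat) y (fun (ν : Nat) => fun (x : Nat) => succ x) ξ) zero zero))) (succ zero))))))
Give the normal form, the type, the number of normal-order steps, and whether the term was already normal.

resulting normal form:
  succ (succ (succ (succ (succ (succ (succ zero))))))
inferred type:
  Nat
normal-order step count: 15
term was already normal: no
first contracted redex: a beta-redex


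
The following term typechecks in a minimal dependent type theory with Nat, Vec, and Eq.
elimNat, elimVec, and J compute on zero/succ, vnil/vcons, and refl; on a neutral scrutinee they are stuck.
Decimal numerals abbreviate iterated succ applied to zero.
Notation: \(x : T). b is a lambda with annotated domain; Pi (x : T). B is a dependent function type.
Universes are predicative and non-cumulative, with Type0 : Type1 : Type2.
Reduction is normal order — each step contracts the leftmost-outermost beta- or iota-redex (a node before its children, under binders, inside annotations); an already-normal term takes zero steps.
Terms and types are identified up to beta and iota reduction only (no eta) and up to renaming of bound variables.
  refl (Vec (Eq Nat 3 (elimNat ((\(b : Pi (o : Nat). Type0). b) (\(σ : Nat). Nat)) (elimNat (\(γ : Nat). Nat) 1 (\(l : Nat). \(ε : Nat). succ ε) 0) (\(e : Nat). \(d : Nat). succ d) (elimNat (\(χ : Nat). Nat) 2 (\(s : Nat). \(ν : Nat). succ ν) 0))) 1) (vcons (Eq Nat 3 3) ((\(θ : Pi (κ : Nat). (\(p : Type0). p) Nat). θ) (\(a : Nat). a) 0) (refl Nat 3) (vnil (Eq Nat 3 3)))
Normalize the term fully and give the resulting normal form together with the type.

reduced normal form:
  refl (Vec (Eq Nat 3 3) 1) (vcons (Eq Nat 3 3) 0 (refl Nat 3) (vnil (Eq Nat 3 3)))
inferred type:
  Eq (Vec (Eq Nat 3 3) 1) (vcons (Eq Nat 3 3) 0 (refl Nat 3) (vnil (Eq Nat 3 3))) (vcons (Eq Nat 3 3) 0 (refl Nat 3) (vnil (Eq Nat 3 3)))
observation: normalization takes exactly 12 steps under the normal-order strategy.


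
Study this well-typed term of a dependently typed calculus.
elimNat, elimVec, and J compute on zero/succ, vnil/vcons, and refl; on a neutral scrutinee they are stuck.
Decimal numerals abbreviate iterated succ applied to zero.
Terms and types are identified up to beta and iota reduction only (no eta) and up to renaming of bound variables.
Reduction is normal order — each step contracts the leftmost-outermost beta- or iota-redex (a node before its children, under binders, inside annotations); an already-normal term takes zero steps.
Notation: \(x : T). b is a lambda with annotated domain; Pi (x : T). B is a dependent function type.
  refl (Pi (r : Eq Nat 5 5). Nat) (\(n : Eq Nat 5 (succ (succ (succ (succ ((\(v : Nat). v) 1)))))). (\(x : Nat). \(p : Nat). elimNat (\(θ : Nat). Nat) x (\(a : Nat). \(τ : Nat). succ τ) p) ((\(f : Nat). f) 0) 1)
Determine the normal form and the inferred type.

reduced normal form:
  refl (Pi (r : Eq Nat 5 5). Nat) (\(n : Eq Nat 5 5). 1)
type:
  Eq (Pi (r : Eq Nat 5 5). Nat) (\(n : Eq Nat 5 5). 1) (\(v : Eq Nat 5 5). 1)
observation: contracting a beta-redex first, the term normalizes in 8 steps.


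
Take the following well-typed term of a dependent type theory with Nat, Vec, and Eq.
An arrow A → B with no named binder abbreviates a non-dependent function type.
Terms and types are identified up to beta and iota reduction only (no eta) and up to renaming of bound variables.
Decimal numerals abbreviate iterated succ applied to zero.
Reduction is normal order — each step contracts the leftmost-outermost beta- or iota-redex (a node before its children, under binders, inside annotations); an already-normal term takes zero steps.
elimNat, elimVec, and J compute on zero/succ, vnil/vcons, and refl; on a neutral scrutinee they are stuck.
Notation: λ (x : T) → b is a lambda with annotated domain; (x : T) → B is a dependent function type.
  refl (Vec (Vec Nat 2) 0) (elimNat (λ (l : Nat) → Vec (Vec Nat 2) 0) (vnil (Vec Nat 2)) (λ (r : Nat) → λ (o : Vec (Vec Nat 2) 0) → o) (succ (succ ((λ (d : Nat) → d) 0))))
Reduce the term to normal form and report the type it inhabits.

normal form:
  refl (Vec (Vec Nat 2) 0) (vnil (Vec Nat 2))
the term's type:
  Eq (Vec (Vec Nat 2) 0) (vnil (Vec Nat 2)) (vnil (Vec Nat 2))
observation: 8 normal-order steps normalize the term, beginning with an elimNat iota-redex.


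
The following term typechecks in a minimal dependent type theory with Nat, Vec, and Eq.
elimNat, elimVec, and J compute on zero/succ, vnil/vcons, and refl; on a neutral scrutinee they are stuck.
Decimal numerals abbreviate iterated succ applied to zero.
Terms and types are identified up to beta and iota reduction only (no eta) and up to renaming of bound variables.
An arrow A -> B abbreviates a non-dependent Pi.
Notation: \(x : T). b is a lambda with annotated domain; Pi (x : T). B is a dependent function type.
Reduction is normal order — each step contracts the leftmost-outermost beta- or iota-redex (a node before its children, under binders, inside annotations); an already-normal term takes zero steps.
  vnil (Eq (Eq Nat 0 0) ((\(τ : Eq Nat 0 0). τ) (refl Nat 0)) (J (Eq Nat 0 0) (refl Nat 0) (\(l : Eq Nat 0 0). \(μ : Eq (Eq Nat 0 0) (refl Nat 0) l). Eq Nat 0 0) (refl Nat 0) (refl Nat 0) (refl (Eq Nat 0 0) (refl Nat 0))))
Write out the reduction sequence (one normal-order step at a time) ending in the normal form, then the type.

reduction (normal order):
  vnil (Eq (Eq Nat 0 0) ((\(τ : Eq Nat 0 0). τ) (refl Nat 0)) (J (Eq Nat 0 0) (refl Nat 0) (\(l : Eq Nat 0 0). \(μ : Eq (Eq Nat 0 0) (refl Nat 0) l). Eq Nat 0 0) (refl Nat 0) (refl Nat 0) (refl (Eq Nat 0 0) (refl Nat 0))))
  ~> vnil (Eq (Eq Nat 0 0) (refl Nat 0) (J (Eq Nat 0 0) (refl Nat 0) (\(τ : Eq Nat 0 0). \(l : Eq (Eq Nat 0 0) (refl Nat 0) τ). Eq Nat 0 0) (refl Nat 0) (refl Nat 0) (refl (Eq Nat 0 0) (refl Nat 0))))
  ~> vnil (Eq (Eq Nat 0 0) (refl Nat 0) (refl Nat 0))
type:
  Vec (Eq (Eq Nat 0 0) (refl Nat 0) (refl Nat 0)) 0


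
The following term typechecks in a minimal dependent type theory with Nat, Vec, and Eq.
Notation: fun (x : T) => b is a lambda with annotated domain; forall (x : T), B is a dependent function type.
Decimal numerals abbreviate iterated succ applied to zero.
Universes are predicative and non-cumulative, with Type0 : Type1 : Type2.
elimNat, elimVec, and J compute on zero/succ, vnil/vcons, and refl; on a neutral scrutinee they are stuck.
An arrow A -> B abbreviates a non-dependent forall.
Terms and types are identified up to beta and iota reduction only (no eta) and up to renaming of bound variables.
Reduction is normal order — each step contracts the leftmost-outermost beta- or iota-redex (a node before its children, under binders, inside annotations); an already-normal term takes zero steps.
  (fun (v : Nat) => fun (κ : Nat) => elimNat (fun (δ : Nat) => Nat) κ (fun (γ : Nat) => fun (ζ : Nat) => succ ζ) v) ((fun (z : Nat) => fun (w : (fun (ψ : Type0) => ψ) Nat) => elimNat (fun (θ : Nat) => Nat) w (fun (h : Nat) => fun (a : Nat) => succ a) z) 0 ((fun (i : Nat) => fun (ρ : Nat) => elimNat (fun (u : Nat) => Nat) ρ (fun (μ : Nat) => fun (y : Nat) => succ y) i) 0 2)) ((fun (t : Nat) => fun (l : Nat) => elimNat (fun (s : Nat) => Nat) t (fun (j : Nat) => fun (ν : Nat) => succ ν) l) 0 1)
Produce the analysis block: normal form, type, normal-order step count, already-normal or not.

reduced normal form:
  3
the term's type:
  Nat
steps to reach normal form (normal order): 21
already normal: no
first contracted redex: a beta-redex


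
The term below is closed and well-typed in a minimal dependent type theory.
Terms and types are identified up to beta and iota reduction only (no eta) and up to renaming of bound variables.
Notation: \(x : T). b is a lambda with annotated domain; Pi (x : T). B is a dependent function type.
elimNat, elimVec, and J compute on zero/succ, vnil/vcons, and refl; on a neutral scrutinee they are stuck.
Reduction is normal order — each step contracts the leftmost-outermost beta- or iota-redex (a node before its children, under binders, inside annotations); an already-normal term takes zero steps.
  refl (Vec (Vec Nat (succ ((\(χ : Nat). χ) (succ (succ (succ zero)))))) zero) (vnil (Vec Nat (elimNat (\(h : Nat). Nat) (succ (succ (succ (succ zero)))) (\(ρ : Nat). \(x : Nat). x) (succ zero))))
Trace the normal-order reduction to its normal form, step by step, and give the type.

reduction (normal order):
  refl (Vec (Vec Nat (succ ((\(χ : Nat). χ) (succ (succ (succ zero)))))) zero) (vnil (Vec Nat (elimNat (\(h : Nat). Nat) (succ (succ (succ (succ zero)))) (\(ρ : Nat). \(x : Nat). x) (succ zero))))
  ~> refl (Vec (Vec Nat (succ (succ (succ (succ zero))))) zero) (vnil (Vec Nat (elimNat (\(χ : Nat). Nat) (succ (succ (succ (succ zero)))) (\(h : Nat). \(ρ : Nat). ρ) (succ zero))))
  ~> refl (Vec (Vec Nat (succ (succ (succ (succ zero))))) zero) (vnil (Vec Nat ((\(χ : Nat). \(h : Nat). h) zero (elimNat (\(ρ : Nat). Nat) (succ (succ (succ (succ zero)))) (\(x : Nat). \(η : Nat). η) zero))))
  ~> refl (Vec (Vec Nat (succ (succ (succ (succ zero))))) zero) (vnil (Vec Nat ((\(χ : Nat). χ) (elimNat (\(h : Nat). Nat) (succ (succ (succ (succ zero)))) (\(ρ : Nat). \(x : Nat). x) zero))))
  ~> refl (Vec (Vec Nat (succ (succ (succ (succ zero))))) zero) (vnil (Vec Nat (elimNat (\(χ : Nat). Nat) (succ (succ (succ (succ zero)))) (\(h : Nat). \(ρ : Nat). ρ) zero)))
  ~> refl (Vec (Vec Nat (succ (succ (succ (succ zero))))) zero) (vnil (Vec Nat (succ (succ (succ (succ zero))))))
type:
  Eq (Vec (Vec Nat (succ (succ (succ (succ zero))))) zero) (vnil (Vec Nat (succ (succ (succ (succ zero)))))) (vnil (Vec Nat (succ (succ (succ (succ zero))))))


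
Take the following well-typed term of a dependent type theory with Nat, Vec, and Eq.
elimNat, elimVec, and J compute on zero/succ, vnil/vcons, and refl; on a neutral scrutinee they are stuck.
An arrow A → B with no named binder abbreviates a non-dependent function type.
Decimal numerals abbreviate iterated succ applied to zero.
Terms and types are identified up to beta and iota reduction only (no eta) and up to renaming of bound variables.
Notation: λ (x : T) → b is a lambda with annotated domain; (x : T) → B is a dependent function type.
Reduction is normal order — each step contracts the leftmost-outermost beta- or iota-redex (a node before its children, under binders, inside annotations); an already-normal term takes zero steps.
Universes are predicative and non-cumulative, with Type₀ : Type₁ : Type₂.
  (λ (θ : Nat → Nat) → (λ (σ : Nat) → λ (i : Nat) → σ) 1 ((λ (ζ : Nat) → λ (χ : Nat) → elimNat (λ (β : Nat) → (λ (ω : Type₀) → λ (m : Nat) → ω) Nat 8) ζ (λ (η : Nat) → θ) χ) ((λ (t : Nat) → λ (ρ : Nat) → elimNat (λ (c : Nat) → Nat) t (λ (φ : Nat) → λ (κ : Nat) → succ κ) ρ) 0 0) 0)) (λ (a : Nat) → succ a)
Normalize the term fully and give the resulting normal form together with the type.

reduced normal form:
  1
type:
  Nat
observation: normalization takes exactly 3 steps under the normal-order strategy.


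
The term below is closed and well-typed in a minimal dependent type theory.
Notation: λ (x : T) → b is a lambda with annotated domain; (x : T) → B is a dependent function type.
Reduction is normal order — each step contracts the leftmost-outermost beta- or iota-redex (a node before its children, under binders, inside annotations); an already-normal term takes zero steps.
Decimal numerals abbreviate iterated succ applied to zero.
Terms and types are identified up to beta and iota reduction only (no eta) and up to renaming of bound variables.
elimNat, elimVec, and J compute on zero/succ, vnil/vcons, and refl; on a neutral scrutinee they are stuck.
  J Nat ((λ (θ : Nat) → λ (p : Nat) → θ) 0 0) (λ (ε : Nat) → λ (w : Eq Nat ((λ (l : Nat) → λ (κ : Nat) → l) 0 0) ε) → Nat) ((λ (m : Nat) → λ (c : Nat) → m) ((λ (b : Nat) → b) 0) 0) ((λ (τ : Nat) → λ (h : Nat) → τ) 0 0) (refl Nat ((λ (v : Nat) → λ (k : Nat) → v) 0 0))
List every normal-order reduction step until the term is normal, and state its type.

normal-order reduction:
  J Nat ((λ (θ : Nat) → λ (p : Nat) → θ) 0 0) (λ (ε : Nat) → λ (w : Eq Nat ((λ (l : Nat) → λ (κ : Nat) → l) 0 0) ε) → Nat) ((λ (m : Nat) → λ (c : Nat) → m) ((λ (b : Nat) → b) 0) 0) ((λ (τ : Nat) → λ (h : Nat) → τ) 0 0) (refl Nat ((λ (v : Nat) → λ (k : Nat) → v) 0 0))
  ~> (λ (θ : Nat) → λ (p : Nat) → θ) ((λ (ε : Nat) → ε) 0) 0
  ~> (λ (θ : Nat) → (λ (p : Nat) → p) 0) 0
  ~> (λ (θ : Nat) → θ) 0
  ~> 0
type:
  Nat


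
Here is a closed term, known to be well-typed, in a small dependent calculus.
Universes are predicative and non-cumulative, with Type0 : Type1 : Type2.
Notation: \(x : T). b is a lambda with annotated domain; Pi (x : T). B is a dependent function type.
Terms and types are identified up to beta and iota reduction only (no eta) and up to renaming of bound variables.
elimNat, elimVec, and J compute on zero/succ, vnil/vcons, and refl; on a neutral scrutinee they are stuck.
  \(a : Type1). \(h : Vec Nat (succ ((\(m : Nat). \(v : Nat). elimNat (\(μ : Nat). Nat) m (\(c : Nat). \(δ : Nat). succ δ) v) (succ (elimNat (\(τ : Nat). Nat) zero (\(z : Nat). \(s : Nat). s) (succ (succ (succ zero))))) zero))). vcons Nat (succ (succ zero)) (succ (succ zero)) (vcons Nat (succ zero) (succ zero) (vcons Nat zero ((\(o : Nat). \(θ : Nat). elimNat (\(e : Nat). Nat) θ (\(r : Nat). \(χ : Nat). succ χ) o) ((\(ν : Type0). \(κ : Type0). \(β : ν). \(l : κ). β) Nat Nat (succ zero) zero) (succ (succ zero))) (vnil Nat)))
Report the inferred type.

the term's type:
  Pi (a : Type1). Pi (h : Vec Nat (succ (succ zero))). Vec Nat (succ (succ (succ zero)))


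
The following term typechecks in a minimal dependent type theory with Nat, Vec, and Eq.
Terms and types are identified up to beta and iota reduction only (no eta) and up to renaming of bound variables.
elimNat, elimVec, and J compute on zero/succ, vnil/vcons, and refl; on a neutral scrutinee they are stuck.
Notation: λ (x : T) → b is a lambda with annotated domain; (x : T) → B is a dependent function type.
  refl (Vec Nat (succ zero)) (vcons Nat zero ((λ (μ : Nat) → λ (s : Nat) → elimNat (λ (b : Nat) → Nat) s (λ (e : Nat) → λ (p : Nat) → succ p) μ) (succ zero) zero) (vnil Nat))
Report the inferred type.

type:
  Eq (Vec Nat (succ zero)) (vcons Nat zero (succ zero) (vnil Nat)) (vcons Nat zero (succ zero) (vnil Nat))


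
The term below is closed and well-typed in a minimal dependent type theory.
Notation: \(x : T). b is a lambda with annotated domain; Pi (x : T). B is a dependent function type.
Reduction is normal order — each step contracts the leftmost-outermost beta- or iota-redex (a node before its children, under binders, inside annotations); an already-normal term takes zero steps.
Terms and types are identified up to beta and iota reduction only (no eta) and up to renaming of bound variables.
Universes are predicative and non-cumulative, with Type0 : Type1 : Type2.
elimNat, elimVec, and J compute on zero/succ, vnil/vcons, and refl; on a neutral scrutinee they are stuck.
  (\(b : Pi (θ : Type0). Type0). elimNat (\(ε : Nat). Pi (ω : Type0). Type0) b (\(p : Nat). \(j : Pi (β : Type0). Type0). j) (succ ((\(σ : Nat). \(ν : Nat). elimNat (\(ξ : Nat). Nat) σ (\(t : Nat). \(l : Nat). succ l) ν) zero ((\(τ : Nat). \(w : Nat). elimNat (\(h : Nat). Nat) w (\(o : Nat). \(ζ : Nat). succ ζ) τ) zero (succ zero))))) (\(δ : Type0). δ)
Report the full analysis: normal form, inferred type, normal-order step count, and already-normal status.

reduced normal form:
  \(b : Type0). b
type:
  Pi (b : Type0). Type0
reduction steps (normal order): 17
already normal: no
first contracted redex: a beta-redex


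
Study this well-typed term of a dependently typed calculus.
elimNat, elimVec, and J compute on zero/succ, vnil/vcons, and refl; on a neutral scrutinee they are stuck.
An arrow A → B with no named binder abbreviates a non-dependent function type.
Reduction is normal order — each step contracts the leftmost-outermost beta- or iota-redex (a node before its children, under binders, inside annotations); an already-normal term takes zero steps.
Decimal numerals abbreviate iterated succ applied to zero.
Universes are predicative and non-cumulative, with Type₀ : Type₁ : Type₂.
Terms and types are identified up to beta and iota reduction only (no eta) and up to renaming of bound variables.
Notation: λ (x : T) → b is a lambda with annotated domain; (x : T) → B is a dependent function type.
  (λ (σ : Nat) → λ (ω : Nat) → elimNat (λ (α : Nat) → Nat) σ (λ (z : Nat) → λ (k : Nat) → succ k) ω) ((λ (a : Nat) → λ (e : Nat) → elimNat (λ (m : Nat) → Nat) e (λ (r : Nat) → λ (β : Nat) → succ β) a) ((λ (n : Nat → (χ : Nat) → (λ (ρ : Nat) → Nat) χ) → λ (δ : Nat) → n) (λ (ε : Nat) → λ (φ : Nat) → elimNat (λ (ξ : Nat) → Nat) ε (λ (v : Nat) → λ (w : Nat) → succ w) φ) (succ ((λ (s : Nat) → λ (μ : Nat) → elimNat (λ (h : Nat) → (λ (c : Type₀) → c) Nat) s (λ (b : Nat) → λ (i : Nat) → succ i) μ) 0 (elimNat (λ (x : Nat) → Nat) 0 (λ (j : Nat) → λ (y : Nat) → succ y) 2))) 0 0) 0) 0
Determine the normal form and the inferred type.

resulting normal form:
  0
the term's type:
  Nat


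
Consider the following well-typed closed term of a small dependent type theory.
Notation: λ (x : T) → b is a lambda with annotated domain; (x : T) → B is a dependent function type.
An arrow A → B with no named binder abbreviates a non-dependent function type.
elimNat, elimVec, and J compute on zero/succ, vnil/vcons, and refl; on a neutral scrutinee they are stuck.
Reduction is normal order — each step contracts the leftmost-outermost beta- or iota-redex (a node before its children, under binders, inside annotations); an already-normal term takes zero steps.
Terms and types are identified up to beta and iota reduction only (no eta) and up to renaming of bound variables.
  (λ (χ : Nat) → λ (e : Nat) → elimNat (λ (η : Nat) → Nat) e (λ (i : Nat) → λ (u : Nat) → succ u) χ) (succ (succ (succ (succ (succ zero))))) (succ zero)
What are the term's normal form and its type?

reduced normal form:
  succ (succ (succ (succ (succ (succ zero)))))
the term's type:
  Nat
observation: the first redex contracted is a beta-redex; the normal form is reached in 18 normal-order steps.


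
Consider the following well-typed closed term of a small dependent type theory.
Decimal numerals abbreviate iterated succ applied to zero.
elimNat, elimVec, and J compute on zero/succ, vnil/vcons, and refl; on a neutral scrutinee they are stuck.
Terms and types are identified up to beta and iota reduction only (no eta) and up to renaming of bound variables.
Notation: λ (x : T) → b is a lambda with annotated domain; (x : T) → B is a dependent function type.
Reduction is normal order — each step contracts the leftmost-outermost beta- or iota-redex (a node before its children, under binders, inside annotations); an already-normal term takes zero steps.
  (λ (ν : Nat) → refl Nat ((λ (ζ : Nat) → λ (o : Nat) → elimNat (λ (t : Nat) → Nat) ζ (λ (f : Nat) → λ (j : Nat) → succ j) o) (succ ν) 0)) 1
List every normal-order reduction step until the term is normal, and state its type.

normal-order reduction:
  (λ (ν : Nat) → refl Nat ((λ (ζ : Nat) → λ (o : Nat) → elimNat (λ (t : Nat) → Nat) ζ (λ (f : Nat) → λ (j : Nat) → succ j) o) (succ ν) 0)) 1
  ~> refl Nat ((λ (ν : Nat) → λ (ζ : Nat) → elimNat (λ (o : Nat) → Nat) ν (λ (t : Nat) → λ (f : Nat) → succ f) ζ) 2 0)
  ~> refl Nat ((λ (ν : Nat) → elimNat (λ (ζ : Nat) → Nat) 2 (λ (o : Nat) → λ (t : Nat) → succ t) ν) 0)
  ~> refl Nat (elimNat (λ (ν : Nat) → Nat) 2 (λ (ζ : Nat) → λ (o : Nat) → succ o) 0)
  ~> refl Nat 2
inferred type:
  Eq Nat 2 2


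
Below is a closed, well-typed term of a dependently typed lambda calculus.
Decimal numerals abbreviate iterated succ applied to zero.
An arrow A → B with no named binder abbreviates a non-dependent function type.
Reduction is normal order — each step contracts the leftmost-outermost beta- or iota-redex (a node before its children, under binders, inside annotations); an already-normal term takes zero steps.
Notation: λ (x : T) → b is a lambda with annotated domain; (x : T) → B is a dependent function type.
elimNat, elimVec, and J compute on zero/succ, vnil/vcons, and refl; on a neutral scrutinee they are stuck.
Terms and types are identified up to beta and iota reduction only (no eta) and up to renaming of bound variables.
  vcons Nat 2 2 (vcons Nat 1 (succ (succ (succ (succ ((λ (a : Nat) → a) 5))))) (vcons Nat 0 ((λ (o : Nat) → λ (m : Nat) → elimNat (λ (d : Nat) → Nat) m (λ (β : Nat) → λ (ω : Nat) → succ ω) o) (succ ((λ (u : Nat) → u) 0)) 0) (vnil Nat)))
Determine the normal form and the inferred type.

reduced normal form:
  vcons Nat 2 2 (vcons Nat 1 9 (vcons Nat 0 1 (vnil Nat)))
the term's type:
  Vec Nat 3
observation: the term reaches its normal form after 8 normal-order steps.


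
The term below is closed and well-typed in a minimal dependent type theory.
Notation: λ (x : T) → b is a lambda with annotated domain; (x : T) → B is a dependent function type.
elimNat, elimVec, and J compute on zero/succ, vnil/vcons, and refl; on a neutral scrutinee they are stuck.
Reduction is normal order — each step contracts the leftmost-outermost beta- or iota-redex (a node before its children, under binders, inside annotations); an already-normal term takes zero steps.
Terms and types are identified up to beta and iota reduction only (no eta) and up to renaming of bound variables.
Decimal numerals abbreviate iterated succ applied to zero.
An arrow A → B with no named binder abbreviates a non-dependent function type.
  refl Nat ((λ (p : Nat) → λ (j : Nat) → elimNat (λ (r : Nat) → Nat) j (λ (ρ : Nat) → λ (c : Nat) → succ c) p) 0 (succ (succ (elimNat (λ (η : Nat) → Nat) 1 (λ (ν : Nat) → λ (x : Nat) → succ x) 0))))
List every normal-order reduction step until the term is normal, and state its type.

normal-order reduction:
  refl Nat ((λ (p : Nat) → λ (j : Nat) → elimNat (λ (r : Nat) → Nat) j (λ (ρ : Nat) → λ (c : Nat) → succ c) p) 0 (succ (succ (elimNat (λ (η : Nat) → Nat) 1 (λ (ν : Nat) → λ (x : Nat) → succ x) 0))))
  ~> refl Nat ((λ (p : Nat) → elimNat (λ (j : Nat) → Nat) p (λ (r : Nat) → λ (ρ : Nat) → succ ρ) 0) (succ (succ (elimNat (λ (c : Nat) → Nat) 1 (λ (η : Nat) → λ (ν : Nat) → succ ν) 0))))
  ~> refl Nat (elimNat (λ (p : Nat) → Nat) (succ (succ (elimNat (λ (j : Nat) → Nat) 1 (λ (r : Nat) → λ (ρ : Nat) → succ ρ) 0))) (λ (c : Nat) → λ (η : Nat) → succ η) 0)
  ~> refl Nat (succ (succ (elimNat (λ (p : Nat) → Nat) 1 (λ (j : Nat) → λ (r : Nat) → succ r) 0)))
  ~> refl Nat 3
type:
  Eq Nat 3 3


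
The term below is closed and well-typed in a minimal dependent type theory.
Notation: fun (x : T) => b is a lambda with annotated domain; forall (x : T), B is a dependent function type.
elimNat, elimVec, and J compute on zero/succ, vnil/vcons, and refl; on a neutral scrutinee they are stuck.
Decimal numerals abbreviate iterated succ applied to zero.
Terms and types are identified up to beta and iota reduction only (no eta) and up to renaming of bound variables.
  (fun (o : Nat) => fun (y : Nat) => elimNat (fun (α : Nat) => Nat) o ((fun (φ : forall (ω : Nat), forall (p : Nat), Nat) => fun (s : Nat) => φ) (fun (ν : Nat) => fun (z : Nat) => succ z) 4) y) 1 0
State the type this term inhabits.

type:
  Nat


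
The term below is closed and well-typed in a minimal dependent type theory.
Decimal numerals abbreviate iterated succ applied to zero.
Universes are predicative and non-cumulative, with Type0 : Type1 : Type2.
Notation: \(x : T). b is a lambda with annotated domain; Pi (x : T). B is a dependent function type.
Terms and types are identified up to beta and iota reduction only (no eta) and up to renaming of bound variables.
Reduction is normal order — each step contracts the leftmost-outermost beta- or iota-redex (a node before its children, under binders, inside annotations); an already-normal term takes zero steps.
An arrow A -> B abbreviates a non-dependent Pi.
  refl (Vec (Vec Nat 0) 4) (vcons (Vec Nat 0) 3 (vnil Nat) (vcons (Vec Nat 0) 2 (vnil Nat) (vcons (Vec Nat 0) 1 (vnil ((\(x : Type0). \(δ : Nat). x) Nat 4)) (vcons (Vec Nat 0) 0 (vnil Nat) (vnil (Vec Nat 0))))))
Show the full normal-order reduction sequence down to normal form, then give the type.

normal-order reduction:
  refl (Vec (Vec Nat 0) 4) (vcons (Vec Nat 0) 3 (vnil Nat) (vcons (Vec Nat 0) 2 (vnil Nat) (vcons (Vec Nat 0) 1 (vnil ((\(x : Type0). \(δ : Nat). x) Nat 4)) (vcons (Vec Nat 0) 0 (vnil Nat) (vnil (Vec Nat 0))))))
  ~> refl (Vec (Vec Nat 0) 4) (vcons (Vec Nat 0) 3 (vnil Nat) (vcons (Vec Nat 0) 2 (vnil Nat) (vcons (Vec Nat 0) 1 (vnil ((\(x : Nat). Nat) 4)) (vcons (Vec Nat 0) 0 (vnil Nat) (vnil (Vec Nat 0))))))
  ~> refl (Vec (Vec Nat 0) 4) (vcons (Vec Nat 0) 3 (vnil Nat) (vcons (Vec Nat 0) 2 (vnil Nat) (vcons (Vec Nat 0) 1 (vnil Nat) (vcons (Vec Nat 0) 0 (vnil Nat) (vnil (Vec Nat 0))))))
inferred type:
  Eq (Vec (Vec Nat 0) 4) (vcons (Vec Nat 0) 3 (vnil Nat) (vcons (Vec Nat 0) 2 (vnil Nat) (vcons (Vec Nat 0) 1 (vnil Nat) (vcons (Vec Nat 0) 0 (vnil Nat) (vnil (Vec Nat 0)))))) (vcons (Vec Nat 0) 3 (vnil Nat) (vcons (Vec Nat 0) 2 (vnil Nat) (vcons (Vec Nat 0) 1 (vnil Nat) (vcons (Vec Nat 0) 0 (vnil Nat) (vnil (Vec Nat 0))))))


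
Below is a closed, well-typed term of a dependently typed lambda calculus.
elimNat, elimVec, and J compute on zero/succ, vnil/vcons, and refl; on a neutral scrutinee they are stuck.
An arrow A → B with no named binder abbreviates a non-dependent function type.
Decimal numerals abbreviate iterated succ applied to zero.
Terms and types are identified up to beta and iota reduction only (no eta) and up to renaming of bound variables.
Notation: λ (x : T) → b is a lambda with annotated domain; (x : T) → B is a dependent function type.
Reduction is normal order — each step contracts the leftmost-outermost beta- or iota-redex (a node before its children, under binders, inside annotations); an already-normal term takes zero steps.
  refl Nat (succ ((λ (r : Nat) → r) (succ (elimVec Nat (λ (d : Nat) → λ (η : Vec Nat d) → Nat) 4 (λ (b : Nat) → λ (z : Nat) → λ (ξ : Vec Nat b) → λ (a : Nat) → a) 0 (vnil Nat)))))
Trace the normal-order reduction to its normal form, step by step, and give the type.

reduction (normal order):
  refl Nat (succ ((λ (r : Nat) → r) (succ (elimVec Nat (λ (d : Nat) → λ (η : Vec Nat d) → Nat) 4 (λ (b : Nat) → λ (z : Nat) → λ (ξ : Vec Nat b) → λ (a : Nat) → a) 0 (vnil Nat)))))
  ~> refl Nat (succ (succ (elimVec Nat (λ (r : Nat) → λ (d : Vec Nat r) → Nat) 4 (λ (η : Nat) → λ (b : Nat) → λ (z : Vec Nat η) → λ (ξ : Nat) → ξ) 0 (vnil Nat))))
  ~> refl Nat 6
the term's type:
  Eq Nat 6 6


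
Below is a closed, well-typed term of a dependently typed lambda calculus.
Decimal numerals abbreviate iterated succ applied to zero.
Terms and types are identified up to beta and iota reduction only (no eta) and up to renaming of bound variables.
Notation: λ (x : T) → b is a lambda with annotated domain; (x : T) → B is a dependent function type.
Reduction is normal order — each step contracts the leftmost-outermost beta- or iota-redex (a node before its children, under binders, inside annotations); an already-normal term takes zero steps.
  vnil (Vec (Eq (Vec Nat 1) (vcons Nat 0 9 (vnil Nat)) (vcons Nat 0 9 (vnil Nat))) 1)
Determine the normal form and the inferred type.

normal form:
  vnil (Vec (Eq (Vec Nat 1) (vcons Nat 0 9 (vnil Nat)) (vcons Nat 0 9 (vnil Nat))) 1)
type:
  Vec (Vec (Eq (Vec Nat 1) (vcons Nat 0 9 (vnil Nat)) (vcons Nat 0 9 (vnil Nat))) 1) 0


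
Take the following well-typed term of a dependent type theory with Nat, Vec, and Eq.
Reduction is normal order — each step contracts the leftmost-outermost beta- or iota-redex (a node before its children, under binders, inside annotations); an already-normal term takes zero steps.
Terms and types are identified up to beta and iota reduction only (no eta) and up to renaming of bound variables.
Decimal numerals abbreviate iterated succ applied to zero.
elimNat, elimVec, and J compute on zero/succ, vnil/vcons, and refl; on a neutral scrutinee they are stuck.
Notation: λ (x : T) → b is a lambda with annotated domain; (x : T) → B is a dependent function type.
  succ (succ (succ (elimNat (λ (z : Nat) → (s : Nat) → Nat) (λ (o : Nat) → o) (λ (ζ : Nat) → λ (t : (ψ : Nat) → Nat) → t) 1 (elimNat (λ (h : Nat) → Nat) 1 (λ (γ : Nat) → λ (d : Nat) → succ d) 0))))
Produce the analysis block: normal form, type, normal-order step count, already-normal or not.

reduced normal form:
  4
type:
  Nat
reduction steps (normal order): 6
term was already normal: no
first redex: an elimNat iota-redex


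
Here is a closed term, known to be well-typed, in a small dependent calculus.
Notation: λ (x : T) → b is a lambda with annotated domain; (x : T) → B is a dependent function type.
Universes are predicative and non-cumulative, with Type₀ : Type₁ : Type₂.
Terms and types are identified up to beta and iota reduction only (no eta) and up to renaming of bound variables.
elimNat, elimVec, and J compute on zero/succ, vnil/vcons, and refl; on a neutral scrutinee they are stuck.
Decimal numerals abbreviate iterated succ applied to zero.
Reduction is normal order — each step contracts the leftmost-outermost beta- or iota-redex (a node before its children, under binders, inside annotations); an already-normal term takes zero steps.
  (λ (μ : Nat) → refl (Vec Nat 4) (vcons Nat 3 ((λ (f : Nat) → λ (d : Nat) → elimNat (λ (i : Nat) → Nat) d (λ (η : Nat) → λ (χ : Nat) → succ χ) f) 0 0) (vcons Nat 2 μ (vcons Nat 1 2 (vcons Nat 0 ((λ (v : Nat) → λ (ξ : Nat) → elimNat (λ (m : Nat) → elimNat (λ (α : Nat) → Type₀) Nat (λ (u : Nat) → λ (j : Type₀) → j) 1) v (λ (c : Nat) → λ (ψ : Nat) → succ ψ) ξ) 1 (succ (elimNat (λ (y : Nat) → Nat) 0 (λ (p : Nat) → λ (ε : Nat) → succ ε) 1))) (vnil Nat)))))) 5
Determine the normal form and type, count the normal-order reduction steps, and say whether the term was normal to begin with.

reduced normal form:
  refl (Vec Nat 4) (vcons Nat 3 0 (vcons Nat 2 5 (vcons Nat 1 2 (vcons Nat 0 3 (vnil Nat)))))
type:
  Eq (Vec Nat 4) (vcons Nat 3 0 (vcons Nat 2 5 (vcons Nat 1 2 (vcons Nat 0 3 (vnil Nat))))) (vcons Nat 3 0 (vcons Nat 2 5 (vcons Nat 1 2 (vcons Nat 0 3 (vnil Nat)))))
reduction steps (normal order): 21
started in normal form: no
first redex: a beta-redex


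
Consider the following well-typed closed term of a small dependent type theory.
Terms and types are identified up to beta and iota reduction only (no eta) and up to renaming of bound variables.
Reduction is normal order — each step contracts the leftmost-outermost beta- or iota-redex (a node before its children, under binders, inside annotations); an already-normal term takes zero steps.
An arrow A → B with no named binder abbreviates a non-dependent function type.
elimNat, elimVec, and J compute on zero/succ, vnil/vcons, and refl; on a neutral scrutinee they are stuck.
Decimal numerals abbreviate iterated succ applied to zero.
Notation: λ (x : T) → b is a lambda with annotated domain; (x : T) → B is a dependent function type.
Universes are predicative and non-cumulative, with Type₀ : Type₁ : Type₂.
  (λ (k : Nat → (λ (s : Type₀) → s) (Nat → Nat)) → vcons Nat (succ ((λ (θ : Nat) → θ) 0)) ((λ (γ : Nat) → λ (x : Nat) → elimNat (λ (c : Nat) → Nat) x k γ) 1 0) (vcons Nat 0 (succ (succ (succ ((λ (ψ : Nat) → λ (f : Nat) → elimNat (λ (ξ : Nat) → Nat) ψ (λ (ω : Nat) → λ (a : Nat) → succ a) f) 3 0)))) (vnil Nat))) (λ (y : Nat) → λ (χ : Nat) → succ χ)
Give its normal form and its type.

reduced normal form:
  vcons Nat 1 1 (vcons Nat 0 6 (vnil Nat))
inferred type:
  Vec Nat 2


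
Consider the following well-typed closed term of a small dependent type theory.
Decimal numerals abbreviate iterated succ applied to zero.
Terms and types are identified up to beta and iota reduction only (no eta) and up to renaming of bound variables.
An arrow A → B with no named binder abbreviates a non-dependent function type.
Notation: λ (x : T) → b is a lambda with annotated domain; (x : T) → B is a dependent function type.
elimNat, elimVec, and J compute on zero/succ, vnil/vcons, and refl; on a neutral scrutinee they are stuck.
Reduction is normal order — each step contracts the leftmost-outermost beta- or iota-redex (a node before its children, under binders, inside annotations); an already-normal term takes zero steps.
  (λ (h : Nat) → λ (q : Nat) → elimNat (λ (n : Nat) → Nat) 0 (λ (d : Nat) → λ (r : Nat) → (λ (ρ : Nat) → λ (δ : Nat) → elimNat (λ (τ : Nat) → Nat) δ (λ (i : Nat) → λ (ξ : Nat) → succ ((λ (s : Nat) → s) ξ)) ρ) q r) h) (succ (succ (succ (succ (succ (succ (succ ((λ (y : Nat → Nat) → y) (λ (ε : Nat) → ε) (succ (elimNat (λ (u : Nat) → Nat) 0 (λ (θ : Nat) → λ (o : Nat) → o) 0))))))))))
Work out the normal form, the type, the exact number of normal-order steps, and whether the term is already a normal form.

resulting normal form:
  λ (h : Nat) → elimNat (λ (q : Nat) → Nat) (elimNat (λ (n : Nat) → Nat) (elimNat (λ (d : Nat) → Nat) (elimNat (λ (r : Nat) → Nat) (elimNat (λ (ρ : Nat) → Nat) (elimNat (λ (δ : Nat) → Nat) (elimNat (λ (τ : Nat) → Nat) (elimNat (λ (i : Nat) → Nat) 0 (λ (ξ : Nat) → λ (s : Nat) → succ s) h) (λ (y : Nat) → λ (ε : Nat) → succ ε) h) (λ (u : Nat) → λ (θ : Nat) → succ θ) h) (λ (o : Nat) → λ (t : Nat) → succ t) h) (λ (e : Nat) → λ (v : Nat) → succ v) h) (λ (κ : Nat) → λ (σ : Nat) → succ σ) h) (λ (a : Nat) → λ (b : Nat) → succ b) h) (λ (g : Nat) → λ (η : Nat) → succ η) h
the term's type:
  Nat → Nat
steps to reach normal form (normal order): 53
term was already normal: no
first redex: a beta-redex
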